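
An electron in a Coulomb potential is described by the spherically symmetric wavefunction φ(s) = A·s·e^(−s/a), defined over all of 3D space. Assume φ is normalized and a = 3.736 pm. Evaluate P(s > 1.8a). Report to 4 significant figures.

With dV = 4πs²ds, the probability is ∫|φ|² dV over s > 1.8a.
Normalization gives A² = 1/(3·π·a^5).
Let u = s/a; then A², 4π and the length scale all cancel, so P = ∫_{1.8}^{∞} u^4·e^(-2·u) du ÷ ∫_{0}^{∞} u^4·e^(-2·u) du.
Using ∫ u^4·e^(-2·u) du = -(u^4/2 + u^3 + 3·u^2/2 + 3·u/2 + 3/4)·e^(-2·u), the numerator is ≈ 0.529829 and the denominator is 3/4.
This evaluates to P = 0.70644.

P ≈ 0.7064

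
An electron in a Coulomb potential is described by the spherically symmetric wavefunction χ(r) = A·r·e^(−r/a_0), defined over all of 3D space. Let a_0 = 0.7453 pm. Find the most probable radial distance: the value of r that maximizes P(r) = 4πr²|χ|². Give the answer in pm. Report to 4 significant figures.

The maximum of P(r) = 4πr²|χ|² occurs where its derivative vanishes.
This gives r = 2·a_0.
With a_0 = 0.7453, the most probable radial distance is 1.4906 pm.

r ≈ 1.491 pm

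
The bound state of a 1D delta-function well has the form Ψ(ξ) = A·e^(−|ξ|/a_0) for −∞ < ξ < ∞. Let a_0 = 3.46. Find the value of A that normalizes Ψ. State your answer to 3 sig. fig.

A ≈ 0.538

Normalization requires ∫|Ψ|² dξ = 1, integrated from −∞ to ∞.
Using ∫₀^∞ ξⁿ e^(−αξ) dξ = n!/αⁿ⁺¹, ∫|Ψ|² dξ = A²·(a_0).
Setting this equal to 1 gives A² = 1/(a_0).
With a_0 = 3.46: A² = 0.2890 and A = 0.5376.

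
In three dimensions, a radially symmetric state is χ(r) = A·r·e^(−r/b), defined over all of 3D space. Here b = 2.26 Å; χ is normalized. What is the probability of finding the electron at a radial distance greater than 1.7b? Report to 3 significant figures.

P = ∫ |χ|² 4πr² dr over r > 1.7b.
Normalization gives A² = 1/(3·π·b^5).
Substituting u = r/b, A², 4π and the length scale all cancel in the ratio: P = ∫_{1.7}^{∞} u^4·e^(-2·u) du / ∫_{0}^{∞} u^4·e^(-2·u) du.
Using ∫ u^4·e^(-2·u) du = -(u^4/2 + u^3 + 3·u^2/2 + 3·u/2 + 3/4)·e^(-2·u), the numerator is ≈ 0.55814 and the denominator is 3/4.
Taking the ratio yields P = 0.7442.

P ≈ 0.744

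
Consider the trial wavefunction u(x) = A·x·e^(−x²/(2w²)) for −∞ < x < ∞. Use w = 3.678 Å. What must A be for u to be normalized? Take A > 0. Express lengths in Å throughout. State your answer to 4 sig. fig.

A ≈ 0.1506 Å^(-3/2)

Require ∫ |u|² dx = 1 over the whole domain.
The integral (without the A² prefactor) comes out to √(π)·w^3/2.
With w = 3.678: A² = 0.022679 and A = 0.15059.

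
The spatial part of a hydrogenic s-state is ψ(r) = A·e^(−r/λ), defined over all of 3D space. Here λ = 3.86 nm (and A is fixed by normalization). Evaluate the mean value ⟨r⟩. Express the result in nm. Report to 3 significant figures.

⟨r⟩ = ∫ r |ψ|² 4πr² dr over the full domain.
Using ∫₀^∞ rⁿ e^(−αr) dr = n!/αⁿ⁺¹, since the A² factors cancel between numerator and denominator, ⟨r⟩ = 3·λ/2.
Putting λ = 3.86 gives 5.790.

⟨r⟩ ≈ 5.79 nm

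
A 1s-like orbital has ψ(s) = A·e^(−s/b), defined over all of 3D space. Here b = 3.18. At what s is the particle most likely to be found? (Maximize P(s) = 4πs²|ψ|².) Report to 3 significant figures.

Set d/ds [P(s) = 4πs²|ψ|²] = 0 and solve for s > 0.
Solving yields s = b.
With b = 3.18, the most probable radial distance is 3.180.

s ≈ 3.18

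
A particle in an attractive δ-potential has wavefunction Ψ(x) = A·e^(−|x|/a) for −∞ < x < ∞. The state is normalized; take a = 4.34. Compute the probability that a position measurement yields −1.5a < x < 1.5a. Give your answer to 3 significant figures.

P ≈ 0.950

The probability is P = ∫ |Ψ|² dx over [−1.5a, 1.5a].
The normalization integral ∫|Ψ|²dx over the whole domain equals a·A², and A² cancels in the ratio.
By symmetry take twice the x ≥ 0 contribution in numerator and denominator; the 2's cancel. In terms of u = x/a (A² and the length scale cancel between numerator and denominator), P = [∫_{0}^{1.5} e^(-2·u) du] / [∫_{0}^{∞} e^(-2·u) du].
An antiderivative of e^(-2·u) is -e^(-2·u)/2; evaluating from 0 to 1.5 gives 1/2 - e^(-3)/2, while the full integral is 1/2.
This works out to P = 0.9502.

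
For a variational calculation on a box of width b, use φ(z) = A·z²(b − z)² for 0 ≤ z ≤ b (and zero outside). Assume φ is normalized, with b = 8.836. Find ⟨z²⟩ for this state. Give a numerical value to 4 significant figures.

⟨z^2⟩ ≈ 21.29

The expectation value is the |φ|²-weighted average of z^2: ∫ z^2|φ|² dz.
Since the A² factors cancel between numerator and denominator, ⟨z²⟩ = 3·b^2/11.
Putting b = 8.836 gives 21.293.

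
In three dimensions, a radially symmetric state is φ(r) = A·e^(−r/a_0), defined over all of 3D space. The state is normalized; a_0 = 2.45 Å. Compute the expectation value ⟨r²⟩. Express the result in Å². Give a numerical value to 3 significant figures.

The expectation value is the |φ|²-weighted average of r^2: ∫ r^2|φ|² 4πr² dr.
The ratio of the moment integral to the normalization integral gives ⟨r²⟩ = 3·a_0^2.
Putting a_0 = 2.45 gives 18.01.

⟨r^2⟩ ≈ 18.0 Å^2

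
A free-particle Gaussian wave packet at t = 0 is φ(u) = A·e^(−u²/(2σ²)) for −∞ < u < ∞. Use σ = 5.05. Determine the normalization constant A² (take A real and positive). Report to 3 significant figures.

A^2 ≈ 0.112

Require ∫ |φ|² du = 1 over the whole domain.
Using the Gaussian integral ∫_{−∞}^{∞} e^(−αu²) du = √(π/α), the integral (without the A² prefactor) comes out to √(π)·σ.
Setting this equal to 1 gives A² = 1/(√(π)·σ).
Substituting σ = 5.05 gives A² = 0.1117, so A = 0.3342.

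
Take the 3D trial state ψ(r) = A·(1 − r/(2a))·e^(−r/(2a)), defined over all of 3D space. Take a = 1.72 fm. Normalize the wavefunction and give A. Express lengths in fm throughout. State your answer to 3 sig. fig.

A ≈ 0.0884 fm^(-3/2)

We need A² ∫|f|² 4πr² dr = 1, taking the integral from 0 to ∞.
The angular integral contributes 4π, leaving ∫₀^∞ r²|ψ|² dr.
With ψ = A·(1 − r/(2a))·e^(−r/(2a)), the integral evaluates to A²·[8·π·a^3].
Hence A² = 1/[8·π·a^3].
With a = 1.72: A² = 0.007819 and A = 0.08843.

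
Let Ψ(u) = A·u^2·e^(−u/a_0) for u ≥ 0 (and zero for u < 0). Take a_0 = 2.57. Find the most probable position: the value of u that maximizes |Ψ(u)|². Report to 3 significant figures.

Set d/du [|Ψ(u)|²] = 0 and solve for u > 0.
Solving yields u = 2·a_0.
With a_0 = 2.57, the most probable position is 5.140.

u ≈ 5.14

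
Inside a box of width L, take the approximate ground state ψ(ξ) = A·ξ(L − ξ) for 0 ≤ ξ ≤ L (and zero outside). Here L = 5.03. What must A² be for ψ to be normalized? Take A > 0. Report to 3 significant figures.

The normalization condition is ∫|ψ|² dξ = 1 from 0 to L.
Carrying out the integral gives A² · L^5/30.
Setting this equal to 1 gives A² = 1/(L^5/30).
With L = 5.03: A² = 0.009317 and A = 0.09653.

A^2 ≈ 0.00932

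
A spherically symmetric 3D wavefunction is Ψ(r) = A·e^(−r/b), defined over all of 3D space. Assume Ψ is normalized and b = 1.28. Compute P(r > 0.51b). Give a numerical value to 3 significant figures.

With dV = 4πr²dr, the probability is ∫|Ψ|² dV over r > 0.51b.
The full normalization integral is A²·[π·b^3] = 1, fixing A².
In terms of u = r/b (A², 4π and the length scale all cancel between numerator and denominator), P = [∫_{0.51}^{∞} u^2·e^(-2·u) du] / [∫_{0}^{∞} u^2·e^(-2·u) du].
An antiderivative of u^2·e^(-2·u) is -(2·u^2 + 2·u + 1)·e^(-2·u)/4; evaluating from 0.51 to ∞ gives ≈ 0.22900, while the full integral is 1/4.
Taking the ratio yields P = 0.9160.

P ≈ 0.916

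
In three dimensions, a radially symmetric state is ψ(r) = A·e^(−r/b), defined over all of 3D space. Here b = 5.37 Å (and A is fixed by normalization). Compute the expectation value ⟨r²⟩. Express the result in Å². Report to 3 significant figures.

⟨r^2⟩ ≈ 86.5 Å^2

The expectation value is the |ψ|²-weighted average of r^2: ∫ r^2|ψ|² 4πr² dr.
Since the A² factors cancel between numerator and denominator, ⟨r²⟩ = 3·b^2.
Putting b = 5.37 gives 86.51.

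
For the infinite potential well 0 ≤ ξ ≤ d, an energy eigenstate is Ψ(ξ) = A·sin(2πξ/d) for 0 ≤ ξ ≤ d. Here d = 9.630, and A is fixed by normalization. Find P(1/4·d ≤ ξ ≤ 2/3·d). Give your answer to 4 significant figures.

|Ψ|² is the probability density, so P = ∫_{1/4·d}^{2/3·d} |Ψ|² dξ.
The normalization integral ∫|Ψ|²dξ over the whole domain equals d/2·A², and A² cancels in the ratio.
Let u = ξ/d; then A² and the length scale cancel, so P = ∫_{1/4}^{2/3} sin(2·π·u)^2 du ÷ ∫_{0}^{1} sin(2·π·u)^2 du.
With ∫ sin(2·π·u)^2 du = u/2 - sin(4·π·u)/(8·π) + C, the region integral is -√(3)/(16·π) + 5/24 and the full one is 1/2.
This works out to P = -√(3)/(8·π) + 5/12.

P ≈ 0.3478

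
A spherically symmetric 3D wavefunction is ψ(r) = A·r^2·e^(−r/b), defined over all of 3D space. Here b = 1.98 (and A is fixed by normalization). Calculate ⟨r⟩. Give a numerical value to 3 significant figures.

⟨r⟩ ≈ 6.93

⟨r⟩ = ∫ r |ψ|² 4πr² dr over the full domain.
Recall ∫₀^∞ r^m e^(−r/β) dr = m!·β^(m+1), evaluating both integrals, ⟨r⟩ = 7·b/2.
With b = 1.98, ⟨r⟩ = 6.930.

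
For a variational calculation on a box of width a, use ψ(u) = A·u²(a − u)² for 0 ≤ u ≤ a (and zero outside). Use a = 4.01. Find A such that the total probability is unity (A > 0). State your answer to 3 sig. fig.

Require ∫ |ψ|² du = 1 over the whole domain.
Expanding the polynomial and integrating term by term, ∫|ψ|² du = A²·(a^9/630).
Hence A² = 1/[a^9/630].
With a = 4.01: A² = 0.002350 and A = 0.04848.

A ≈ 0.0485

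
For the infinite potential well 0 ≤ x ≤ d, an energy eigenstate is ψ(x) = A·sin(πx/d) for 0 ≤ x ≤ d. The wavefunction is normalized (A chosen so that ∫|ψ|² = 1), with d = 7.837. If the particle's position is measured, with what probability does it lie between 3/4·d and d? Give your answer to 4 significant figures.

P ≈ 0.09085

The probability is P = ∫ |ψ|² dx over [3/4·d, d].
The normalization integral ∫|ψ|²dx over the whole domain equals d/2·A², and A² cancels in the ratio.
In terms of u = x/d (A² and the length scale cancel between numerator and denominator), P = [∫_{3/4}^{1} sin(π·u)^2 du] / [∫_{0}^{1} sin(π·u)^2 du].
With ∫ sin(π·u)^2 du = u/2 - sin(2·π·u)/(4·π) + C, the region integral is 1/8 - 1/(4·π) and the full one is 1/2.
This works out to P = (-2 + π)/(4·π).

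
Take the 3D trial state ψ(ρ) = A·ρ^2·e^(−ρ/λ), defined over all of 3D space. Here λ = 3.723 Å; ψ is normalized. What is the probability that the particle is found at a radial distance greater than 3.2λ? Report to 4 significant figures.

P ≈ 0.5423

Integrate the radial probability density 4πρ²|ψ|² over ρ > 3.2λ.
Normalization gives A² = 1/(45·π·λ^7/2).
In terms of u = ρ/λ (A², 4π and the length scale all cancel between numerator and denominator), P = [∫_{3.2}^{∞} u^6·e^(-2·u) du] / [∫_{0}^{∞} u^6·e^(-2·u) du].
With ∫ u^6·e^(-2·u) du = -(4·u^6 + 12·u^5 + 30·u^4 + 60·u^3 + 90·u^2 + 90·u + 45)·e^(-2·u)/8 + C, the region integral is ≈ 3.05060 and the full one is 45/8.
Taking the ratio yields P = 0.54233.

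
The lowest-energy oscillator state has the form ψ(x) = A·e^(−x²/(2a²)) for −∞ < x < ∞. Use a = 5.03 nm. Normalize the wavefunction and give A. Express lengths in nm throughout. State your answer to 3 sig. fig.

Require ∫ |ψ|² dx = 1 over the whole domain.
With ∫_{−∞}^{∞} x^(2m) e^(−αx²) dx = (2m−1)!!·√π / (2^m α^(m+1/2)), ∫|ψ|² dx = A²·(√(π)·a).
Hence A² = 1/[√(π)·a].
With a = 5.03: A² = 0.1122 and A = 0.3349.

A ≈ 0.335 nm^(-1/2)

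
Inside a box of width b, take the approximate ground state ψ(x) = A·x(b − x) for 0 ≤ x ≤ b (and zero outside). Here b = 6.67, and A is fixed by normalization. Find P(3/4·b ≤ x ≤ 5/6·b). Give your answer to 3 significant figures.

P = ∫_{3/4·b}^{5/6·b} |ψ(x)|² dx.
With A² fixed by ∫|ψ|² = 1, i.e. A² = (b^5/30)^(−1), substitute and integrate.
Let u = x/b; then A² and the length scale cancel, so P = ∫_{3/4}^{5/6} u^2·(1 - u)^2 du ÷ ∫_{0}^{1} u^2·(1 - u)^2 du.
An antiderivative of u^2·(1 - u)^2 is u^3·(6·u^2 - 15·u + 10)/30; evaluating from 3/4 to 5/6 gives ≈ 0.0022674, while the full integral is 1/30.
Evaluating gives P = 0.06802.

P ≈ 0.0680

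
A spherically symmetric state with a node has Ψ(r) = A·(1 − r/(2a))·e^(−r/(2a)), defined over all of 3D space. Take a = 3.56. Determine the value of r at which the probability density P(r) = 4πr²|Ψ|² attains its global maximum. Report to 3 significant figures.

r ≈ 18.6

Differentiate P(r) = 4πr²|Ψ|² with respect to r and set to zero.
This gives r = a·(√(5) + 3).
With a = 3.56, the most probable radial distance is 18.64.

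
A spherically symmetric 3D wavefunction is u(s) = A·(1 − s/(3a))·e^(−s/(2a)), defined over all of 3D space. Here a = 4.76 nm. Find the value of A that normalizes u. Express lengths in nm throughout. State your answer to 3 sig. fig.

Normalization requires ∫|u|² 4πs² ds = 1, integrated from 0 to ∞.
In 3D with spherical symmetry the volume element is 4πs² ds.
With ∫₀^∞ s^4 e^(−αs) ds = 4!/α^5, carrying out the integral gives A² · 8·π·a^3/3.
Setting this equal to 1 gives A² = 1/(8·π·a^3/3).
Plugging in a = 4.76 yields A = 0.03327.

A ≈ 0.0333 nm^(-3/2)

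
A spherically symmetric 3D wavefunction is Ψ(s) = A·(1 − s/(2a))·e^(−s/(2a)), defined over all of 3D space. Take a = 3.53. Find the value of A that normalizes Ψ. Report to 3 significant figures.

Normalization requires ∫|Ψ|² 4πs² ds = 1, integrated from 0 to ∞.
In 3D with spherical symmetry the volume element is 4πs² ds.
The integral (without the A² prefactor) comes out to 8·π·a^3.
Plugging in a = 3.53 yields A = 0.03008.

A ≈ 0.0301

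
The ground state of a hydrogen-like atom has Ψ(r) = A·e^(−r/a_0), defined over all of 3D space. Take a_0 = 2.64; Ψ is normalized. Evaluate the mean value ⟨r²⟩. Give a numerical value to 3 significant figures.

The expectation value is the |Ψ|²-weighted average of r^2: ∫ r^2|Ψ|² 4πr² dr.
With ∫₀^∞ r^4 e^(−αr) dr = 4!/α^5, evaluating both integrals, ⟨r²⟩ = 3·a_0^2.
With a_0 = 2.64, ⟨r^2⟩ = 20.91.

⟨r^2⟩ ≈ 20.9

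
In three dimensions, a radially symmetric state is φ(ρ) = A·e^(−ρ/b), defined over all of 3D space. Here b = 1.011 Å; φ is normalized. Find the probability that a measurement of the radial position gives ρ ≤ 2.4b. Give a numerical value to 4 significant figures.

P ≈ 0.8575

P = ∫ |φ|² 4πρ² dρ over ρ ≤ 2.4b.
The full normalization integral is A²·[π·b^3] = 1, fixing A².
In terms of u = ρ/b (A², 4π and the length scale all cancel between numerator and denominator), P = [∫_{0}^{2.4} u^2·e^(-2·u) du] / [∫_{0}^{∞} u^2·e^(-2·u) du].
Using ∫ u^2·e^(-2·u) du = -(2·u^2 + 2·u + 1)·e^(-2·u)/4, the numerator is 1/4 - 433·e^(-24/5)/100 and the denominator is 1/4.
This evaluates to P = 0.85746.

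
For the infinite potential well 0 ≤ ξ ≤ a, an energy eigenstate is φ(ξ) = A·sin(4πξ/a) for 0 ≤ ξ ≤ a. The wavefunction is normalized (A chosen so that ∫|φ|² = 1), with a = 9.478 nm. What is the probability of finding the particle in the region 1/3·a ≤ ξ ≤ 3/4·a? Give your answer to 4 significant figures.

P ≈ 0.4511

The probability is P = ∫ |φ|² dξ over [1/3·a, 3/4·a].
The normalization integral ∫|φ|²dξ over the whole domain equals a/2·A², and A² cancels in the ratio.
In terms of u = ξ/a (A² and the length scale cancel between numerator and denominator), P = [∫_{1/3}^{3/4} sin(4·π·u)^2 du] / [∫_{0}^{1} sin(4·π·u)^2 du].
An antiderivative of sin(4·π·u)^2 is u/2 - sin(4·π·u)·cos(4·π·u)/(8·π); evaluating from 1/3 to 3/4 gives √(3)/(32·π) + 5/24, while the full integral is 1/2.
Taking the ratio, P = √(3)/(16·π) + 5/12.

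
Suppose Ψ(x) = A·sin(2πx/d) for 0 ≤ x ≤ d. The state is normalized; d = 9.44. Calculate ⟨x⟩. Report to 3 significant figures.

⟨x⟩ ≈ 4.72

By definition ⟨x⟩ = ∫ x |Ψ(x)|² dx.
The ratio of the moment integral to the normalization integral gives ⟨x⟩ = d/2.
Putting d = 9.44 gives 4.720.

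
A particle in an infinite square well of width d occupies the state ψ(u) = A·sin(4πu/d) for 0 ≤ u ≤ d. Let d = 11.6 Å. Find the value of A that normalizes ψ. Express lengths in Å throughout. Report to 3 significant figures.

Normalization requires ∫|ψ|² du = 1, integrated from 0 to d.
Using sin²θ = (1 − cos 2θ)/2, the integral (without the A² prefactor) comes out to d/2.
Hence A² = 1/[d/2].
Substituting d = 11.6 gives A² = 0.1724, so A = 0.4152.

A ≈ 0.415 Å^(-1/2)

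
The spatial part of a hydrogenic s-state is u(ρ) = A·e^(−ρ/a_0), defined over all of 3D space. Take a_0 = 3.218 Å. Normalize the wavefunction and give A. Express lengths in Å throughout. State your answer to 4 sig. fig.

The normalization condition is ∫|u|² 4πρ² dρ = 1 from 0 to ∞.
Carrying out the integral gives A² · π·a_0^3.
Setting this equal to 1 gives A² = 1/(π·a_0^3).
Plugging in a_0 = 3.218 yields A = 0.097734.

A ≈ 0.09773 Å^(-3/2)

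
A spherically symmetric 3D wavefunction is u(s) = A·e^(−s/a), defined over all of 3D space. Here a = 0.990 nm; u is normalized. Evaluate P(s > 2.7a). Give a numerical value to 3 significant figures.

Integrate the radial probability density 4πs²|u|² over s > 2.7a.
Normalization gives A² = 1/(π·a^3).
Let t = s/a; then A², 4π and the length scale all cancel, so P = ∫_{2.7}^{∞} t^2·e^(-2·t) dt ÷ ∫_{0}^{∞} t^2·e^(-2·t) dt.
With ∫ t^2·e^(-2·t) dt = -(2·t^2 + 2·t + 1)·e^(-2·t)/4 + C, the region integral is 1049·e^(-27/5)/200 and the full one is 1/4.
This evaluates to P = 0.09476.

P ≈ 0.0948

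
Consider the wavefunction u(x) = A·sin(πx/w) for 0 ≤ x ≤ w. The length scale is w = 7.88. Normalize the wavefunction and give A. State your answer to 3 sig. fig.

A ≈ 0.504

We need A² ∫|f|² dx = 1, taking the integral from 0 to w.
With u = A·sin(πx/w), the integral evaluates to A²·[w/2].
Substituting w = 7.88 gives A² = 0.2538, so A = 0.5038.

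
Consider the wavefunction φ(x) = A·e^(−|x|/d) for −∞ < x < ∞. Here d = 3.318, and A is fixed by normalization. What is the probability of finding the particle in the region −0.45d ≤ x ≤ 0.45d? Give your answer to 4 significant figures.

P ≈ 0.5934

The probability is P = ∫ |φ|² dx over [−0.45d, 0.45d].
With A² fixed by ∫|φ|² = 1, i.e. A² = (d)^(−1), substitute and integrate.
Both integrals are even about x = 0, so only the x ≥ 0 halves are needed (the factors of 2 cancel). Substituting u = x/d, A² and the length scale cancel in the ratio: P = ∫_{0}^{0.45} e^(-2·u) du / ∫_{0}^{∞} e^(-2·u) du.
Using ∫ e^(-2·u) du = -e^(-2·u)/2, the numerator is 1/2 - e^(-9/10)/2 and the denominator is 1/2.
Taking the ratio, P = 0.59343.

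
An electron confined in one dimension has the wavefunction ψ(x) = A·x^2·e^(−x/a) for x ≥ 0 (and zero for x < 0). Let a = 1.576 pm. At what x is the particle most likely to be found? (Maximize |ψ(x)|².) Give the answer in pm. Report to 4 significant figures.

x ≈ 3.152 pm

Set d/dx [|ψ(x)|²] = 0 and solve for x > 0.
This gives x = 2·a.
With a = 1.576, the most probable position is 3.1520 pm.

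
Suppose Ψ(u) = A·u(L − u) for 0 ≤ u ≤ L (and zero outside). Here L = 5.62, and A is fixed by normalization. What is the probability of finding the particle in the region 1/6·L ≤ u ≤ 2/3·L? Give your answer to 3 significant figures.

P ≈ 0.755

|Ψ|² is the probability density, so P = ∫_{1/6·L}^{2/3·L} |Ψ|² du.
The normalization integral ∫|Ψ|²du over the whole domain equals L^5/30·A², and A² cancels in the ratio.
Let t = u/L; then A² and the length scale cancel, so P = ∫_{1/6}^{2/3} t^2·(1 - t)^2 dt ÷ ∫_{0}^{1} t^2·(1 - t)^2 dt.
With ∫ t^2·(1 - t)^2 dt = t^3·(6·t^2 - 15·t + 10)/30 + C, the region integral is 163/6480 and the full one is 1/30.
Evaluating gives P = 163/216.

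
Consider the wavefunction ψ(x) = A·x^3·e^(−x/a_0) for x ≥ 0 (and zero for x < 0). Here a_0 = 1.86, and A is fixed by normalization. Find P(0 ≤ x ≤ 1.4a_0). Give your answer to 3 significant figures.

P ≈ 0.0244

P = ∫_{0}^{1.4a_0} |ψ(x)|² dx.
Since A² = 1/(45·a_0^7/8), this is the region integral divided by the full normalization integral.
In terms of u = x/a_0 (A² and the length scale cancel between numerator and denominator), P = [∫_{0}^{1.4} u^6·e^(-2·u) du] / [∫_{0}^{∞} u^6·e^(-2·u) du].
Using ∫ u^6·e^(-2·u) du = -(4·u^6 + 12·u^5 + 30·u^4 + 60·u^3 + 90·u^2 + 90·u + 45)·e^(-2·u)/8, the numerator is ≈ 0.13731 and the denominator is 45/8.
The result is P = 0.02441.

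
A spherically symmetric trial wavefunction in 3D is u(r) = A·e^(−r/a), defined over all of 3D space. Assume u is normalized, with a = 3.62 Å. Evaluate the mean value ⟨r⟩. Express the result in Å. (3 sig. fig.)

⟨r⟩ ≈ 5.43 Å

By definition ⟨r⟩ = ∫ r |u(r)|² 4πr² dr.
Since the A² factors cancel between numerator and denominator, ⟨r⟩ = 3·a/2.
Putting a = 3.62 gives 5.430.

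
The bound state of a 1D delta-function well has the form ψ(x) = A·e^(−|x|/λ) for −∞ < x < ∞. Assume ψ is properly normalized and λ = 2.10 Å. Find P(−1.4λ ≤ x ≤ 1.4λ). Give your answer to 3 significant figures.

P = ∫_{−1.4λ}^{1.4λ} |ψ(x)|² dx.
The normalization integral ∫|ψ|²dx over the whole domain equals λ·A², and A² cancels in the ratio.
Both integrals are even about x = 0, so only the x ≥ 0 halves are needed (the factors of 2 cancel). Let u = x/λ; then A² and the length scale cancel, so P = ∫_{0}^{1.4} e^(-2·u) du ÷ ∫_{0}^{∞} e^(-2·u) du.
Using ∫ e^(-2·u) du = -e^(-2·u)/2, the numerator is 1/2 - e^(-14/5)/2 and the denominator is 1/2.
This works out to P = 0.9392.

P ≈ 0.939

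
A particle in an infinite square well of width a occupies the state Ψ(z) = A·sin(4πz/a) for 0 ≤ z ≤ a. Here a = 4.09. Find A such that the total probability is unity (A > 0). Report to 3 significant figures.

A ≈ 0.699

The normalization condition is ∫|Ψ|² dz = 1 from 0 to a.
Using sin²θ = (1 − cos 2θ)/2, carrying out the integral gives A² · a/2.
Setting this equal to 1 gives A² = 1/(a/2).
Substituting a = 4.09 gives A² = 0.4890, so A = 0.6993.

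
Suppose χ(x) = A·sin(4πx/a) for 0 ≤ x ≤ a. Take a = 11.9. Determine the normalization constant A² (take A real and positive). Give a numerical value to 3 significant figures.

We need A² ∫|f|² dx = 1, taking the integral from 0 to a.
With ∫₀^a sin²(nπx/a) dx = a/2, with χ = A·sin(4πx/a), the integral evaluates to A²·[a/2].
Substituting a = 11.9 gives A² = 0.1681, so A = 0.4100.

A^2 ≈ 0.168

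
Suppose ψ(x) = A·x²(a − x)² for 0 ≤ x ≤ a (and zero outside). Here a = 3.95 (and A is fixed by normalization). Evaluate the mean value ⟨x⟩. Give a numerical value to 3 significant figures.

By definition ⟨x⟩ = ∫ x |ψ(x)|² dx.
The ratio of the moment integral to the normalization integral gives ⟨x⟩ = a/2.
Putting a = 3.95 gives 1.975.

⟨x⟩ ≈ 1.98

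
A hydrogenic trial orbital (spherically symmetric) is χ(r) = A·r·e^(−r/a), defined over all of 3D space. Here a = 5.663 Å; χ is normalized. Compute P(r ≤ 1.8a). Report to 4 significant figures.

P ≈ 0.2936

P = ∫ |χ|² 4πr² dr over r ≤ 1.8a.
A² is fixed by ∫₀^∞ 4πr²|χ|² dr = 1, i.e. A² = (3·π·a^5)^(−1).
In terms of u = r/a (A², 4π and the length scale all cancel between numerator and denominator), P = [∫_{0}^{1.8} u^4·e^(-2·u) du] / [∫_{0}^{∞} u^4·e^(-2·u) du].
Using ∫ u^4·e^(-2·u) du = -(u^4/2 + u^3 + 3·u^2/2 + 3·u/2 + 3/4)·e^(-2·u), the numerator is ≈ 0.220171 and the denominator is 3/4.
Taking the ratio yields P = 0.29356.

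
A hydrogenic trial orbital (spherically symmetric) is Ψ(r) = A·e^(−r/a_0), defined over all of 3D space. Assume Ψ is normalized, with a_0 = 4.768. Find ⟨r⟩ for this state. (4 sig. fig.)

⟨r⟩ ≈ 7.152

By definition ⟨r⟩ = ∫ r |Ψ(r)|² 4πr² dr.
Recall ∫₀^∞ r^m e^(−r/β) dr = m!·β^(m+1), evaluating both integrals, ⟨r⟩ = 3·a_0/2.
With a_0 = 4.768, ⟨r⟩ = 7.1520.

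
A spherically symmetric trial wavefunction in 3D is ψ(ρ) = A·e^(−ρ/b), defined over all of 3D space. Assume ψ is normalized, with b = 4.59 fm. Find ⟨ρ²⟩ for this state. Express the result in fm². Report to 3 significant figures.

⟨ρ^2⟩ ≈ 63.2 fm^2

The expectation value is the |ψ|²-weighted average of ρ^2: ∫ ρ^2|ψ|² 4πρ² dρ.
With ∫₀^∞ ρ^4 e^(−αρ) dρ = 4!/α^5, since the A² factors cancel between numerator and denominator, ⟨ρ²⟩ = 3·b^2.
With b = 4.59, ⟨ρ^2⟩ = 63.20.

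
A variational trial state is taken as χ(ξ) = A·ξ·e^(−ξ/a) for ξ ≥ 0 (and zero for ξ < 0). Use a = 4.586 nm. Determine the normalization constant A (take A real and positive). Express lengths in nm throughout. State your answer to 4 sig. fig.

A ≈ 0.2036 nm^(-3/2)

Require ∫ |χ|² dξ = 1 over the whole domain.
With ∫₀^∞ ξ^2 e^(−αξ) dξ = 2!/α^3, carrying out the integral gives A² · a^3/4.
Hence A² = 1/[a^3/4].
Plugging in a = 4.586 yields A = 0.20365.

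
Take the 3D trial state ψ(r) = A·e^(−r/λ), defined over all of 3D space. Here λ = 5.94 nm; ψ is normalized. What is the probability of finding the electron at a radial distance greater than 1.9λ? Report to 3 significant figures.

P ≈ 0.269

With dV = 4πr²dr, the probability is ∫|ψ|² dV over r > 1.9λ.
Normalization gives A² = 1/(π·λ^3).
Let u = r/λ; then A², 4π and the length scale all cancel, so P = ∫_{1.9}^{∞} u^2·e^(-2·u) du ÷ ∫_{0}^{∞} u^2·e^(-2·u) du.
With ∫ u^2·e^(-2·u) du = -(2·u^2 + 2·u + 1)·e^(-2·u)/4 + C, the region integral is 601·e^(-19/5)/200 and the full one is 1/4.
The region integral divided by the full integral gives P = 0.2689.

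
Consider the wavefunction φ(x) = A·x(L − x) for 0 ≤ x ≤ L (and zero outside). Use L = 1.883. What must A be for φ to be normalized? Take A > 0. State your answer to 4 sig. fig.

Require ∫ |φ|² dx = 1 over the whole domain.
∫|φ|² dx = A²·(L^5/30).
So A² = (L^5/30)^(−1).
With L = 1.883: A² = 1.2673 and A = 1.1257.

A ≈ 1.126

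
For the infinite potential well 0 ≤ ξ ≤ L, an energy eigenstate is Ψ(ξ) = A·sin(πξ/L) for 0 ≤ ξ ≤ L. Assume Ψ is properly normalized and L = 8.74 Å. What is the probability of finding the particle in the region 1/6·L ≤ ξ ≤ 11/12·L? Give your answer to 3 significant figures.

P ≈ 0.967

P = ∫_{1/6·L}^{11/12·L} |Ψ(ξ)|² dξ.
Since A² = 1/(L/2), this is the region integral divided by the full normalization integral.
In terms of u = ξ/L (A² and the length scale cancel between numerator and denominator), P = [∫_{1/6}^{11/12} sin(π·u)^2 du] / [∫_{0}^{1} sin(π·u)^2 du].
An antiderivative of sin(π·u)^2 is u/2 - sin(2·π·u)/(4·π); evaluating from 1/6 to 11/12 gives 1/(8·π) + √(3)/(8·π) + 3/8, while the full integral is 1/2.
The result is P = (1 + √(3) + 3·π)/(4·π).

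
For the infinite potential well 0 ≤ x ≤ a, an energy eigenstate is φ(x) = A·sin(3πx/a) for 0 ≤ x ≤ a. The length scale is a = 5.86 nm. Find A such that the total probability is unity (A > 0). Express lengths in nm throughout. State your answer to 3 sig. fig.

A ≈ 0.584 nm^(-1/2)

We need A² ∫|f|² dx = 1, taking the integral from 0 to a.
With φ = A·sin(3πx/a), the integral evaluates to A²·[a/2].
Setting this equal to 1 gives A² = 1/(a/2).
Plugging in a = 5.86 yields A = 0.5842.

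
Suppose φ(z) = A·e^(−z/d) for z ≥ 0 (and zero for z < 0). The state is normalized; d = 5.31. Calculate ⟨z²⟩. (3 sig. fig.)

⟨z²⟩ = ∫ z^2 |φ|² dz over the full domain.
The ratio of the moment integral to the normalization integral gives ⟨z²⟩ = d^2/2.
Putting d = 5.31 gives 14.10.

⟨z^2⟩ ≈ 14.1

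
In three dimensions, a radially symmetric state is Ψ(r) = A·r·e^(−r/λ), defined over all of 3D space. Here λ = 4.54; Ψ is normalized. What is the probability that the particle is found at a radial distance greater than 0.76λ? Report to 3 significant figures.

With dV = 4πr²dr, the probability is ∫|Ψ|² dV over r > 0.76λ.
A² is fixed by ∫₀^∞ 4πr²|Ψ|² dr = 1, i.e. A² = (3·π·λ^5)^(−1).
Substituting u = r/λ, A², 4π and the length scale all cancel in the ratio: P = ∫_{0.76}^{∞} u^4·e^(-2·u) du / ∫_{0}^{∞} u^4·e^(-2·u) du.
With ∫ u^4·e^(-2·u) du = -(u^4/2 + u^3 + 3·u^2/2 + 3·u/2 + 3/4)·e^(-2·u) + C, the region integral is ≈ 0.73535 and the full one is 3/4.
The region integral divided by the full integral gives P = 0.9805.

P ≈ 0.980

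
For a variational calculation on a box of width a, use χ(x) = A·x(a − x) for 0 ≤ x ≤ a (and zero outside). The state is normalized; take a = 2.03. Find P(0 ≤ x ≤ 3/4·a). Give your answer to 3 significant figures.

P ≈ 0.896

P = ∫_{0}^{3/4·a} |χ(x)|² dx.
Since A² = 1/(a^5/30), this is the region integral divided by the full normalization integral.
In terms of u = x/a (A² and the length scale cancel between numerator and denominator), P = [∫_{0}^{3/4} u^2·(1 - u)^2 du] / [∫_{0}^{1} u^2·(1 - u)^2 du].
An antiderivative of u^2·(1 - u)^2 is u^3·(6·u^2 - 15·u + 10)/30; evaluating from 0 to 3/4 gives 153/5120, while the full integral is 1/30.
Evaluating gives P = 459/512.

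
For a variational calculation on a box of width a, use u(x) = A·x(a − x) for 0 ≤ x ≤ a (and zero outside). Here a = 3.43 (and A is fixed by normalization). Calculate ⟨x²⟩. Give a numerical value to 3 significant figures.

By definition ⟨x²⟩ = ∫ x^2 |u(x)|² dx.
Since the A² factors cancel between numerator and denominator, ⟨x²⟩ = 2·a^2/7.
With a = 3.43, ⟨x^2⟩ = 3.361.

⟨x^2⟩ ≈ 3.36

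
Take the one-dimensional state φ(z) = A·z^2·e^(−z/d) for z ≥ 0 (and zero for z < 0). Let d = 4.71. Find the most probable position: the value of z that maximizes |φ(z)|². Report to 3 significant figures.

z ≈ 9.42

The maximum of |φ(z)|² occurs where its derivative vanishes.
This gives z = 2·d.
With d = 4.71, the most probable position is 9.420.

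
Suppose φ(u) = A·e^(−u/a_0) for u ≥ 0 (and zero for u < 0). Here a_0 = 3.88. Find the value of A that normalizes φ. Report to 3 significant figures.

We need A² ∫|f|² du = 1, taking the integral from 0 to ∞.
∫|φ|² du = A²·(a_0/2).
Setting this equal to 1 gives A² = 1/(a_0/2).
With a_0 = 3.88: A² = 0.5155 and A = 0.7180.

A ≈ 0.718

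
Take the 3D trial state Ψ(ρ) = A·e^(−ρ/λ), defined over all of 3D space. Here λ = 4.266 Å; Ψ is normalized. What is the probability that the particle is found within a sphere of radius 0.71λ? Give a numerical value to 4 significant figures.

P ≈ 0.1714

Integrate the radial probability density 4πρ²|Ψ|² over ρ ≤ 0.71λ.
A² is fixed by ∫₀^∞ 4πρ²|Ψ|² dρ = 1, i.e. A² = (π·λ^3)^(−1).
Let u = ρ/λ; then A², 4π and the length scale all cancel, so P = ∫_{0}^{0.71} u^2·e^(-2·u) du ÷ ∫_{0}^{∞} u^2·e^(-2·u) du.
An antiderivative of u^2·e^(-2·u) is -(2·u^2 + 2·u + 1)·e^(-2·u)/4; evaluating from 0 to 0.71 gives ≈ 0.0428390, while the full integral is 1/4.
Taking the ratio yields P = 0.17136.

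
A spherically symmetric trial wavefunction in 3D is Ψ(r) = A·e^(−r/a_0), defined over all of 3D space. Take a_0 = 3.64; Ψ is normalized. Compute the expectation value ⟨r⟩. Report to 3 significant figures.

The expectation value is the |Ψ|²-weighted average of r: ∫ r|Ψ|² 4πr² dr.
With ∫₀^∞ r^3 e^(−αr) dr = 3!/α^4, the ratio of the moment integral to the normalization integral gives ⟨r⟩ = 3·a_0/2.
Putting a_0 = 3.64 gives 5.460.

⟨r⟩ ≈ 5.46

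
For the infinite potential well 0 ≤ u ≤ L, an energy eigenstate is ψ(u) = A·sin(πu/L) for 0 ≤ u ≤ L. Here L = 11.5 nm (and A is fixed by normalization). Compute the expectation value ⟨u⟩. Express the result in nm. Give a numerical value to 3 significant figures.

⟨u⟩ ≈ 5.75 nm

By definition ⟨u⟩ = ∫ u |ψ(u)|² du.
The ratio of the moment integral to the normalization integral gives ⟨u⟩ = L/2.
With L = 11.5, ⟨u⟩ = 5.750.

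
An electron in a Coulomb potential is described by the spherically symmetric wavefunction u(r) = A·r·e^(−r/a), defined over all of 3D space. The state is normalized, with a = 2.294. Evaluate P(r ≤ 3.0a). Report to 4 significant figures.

P ≈ 0.7149

Integrate the radial probability density 4πr²|u|² over r ≤ 3.0a.
A² is fixed by ∫₀^∞ 4πr²|u|² dr = 1, i.e. A² = (3·π·a^5)^(−1).
Let t = r/a; then A², 4π and the length scale all cancel, so P = ∫_{0}^{3.0} t^4·e^(-2·t) dt ÷ ∫_{0}^{∞} t^4·e^(-2·t) dt.
Using ∫ t^4·e^(-2·t) dt = -(t^4/2 + t^3 + 3·t^2/2 + 3·t/2 + 3/4)·e^(-2·t), the numerator is 3/4 - 345·e^(-6)/4 and the denominator is 3/4.
Taking the ratio yields P = 0.71494.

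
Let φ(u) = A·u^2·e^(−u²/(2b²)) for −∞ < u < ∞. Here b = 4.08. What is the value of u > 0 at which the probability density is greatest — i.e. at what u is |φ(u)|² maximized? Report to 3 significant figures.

Differentiate |φ(u)|² with respect to u and set to zero.
This gives u = √(2)·b.
With b = 4.08, the value of u > 0 at which the probability density is greatest is 5.770.

u ≈ 5.77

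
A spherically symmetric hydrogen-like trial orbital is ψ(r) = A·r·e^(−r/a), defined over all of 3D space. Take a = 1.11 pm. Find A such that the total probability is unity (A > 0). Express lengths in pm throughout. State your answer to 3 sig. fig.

A ≈ 0.251 pm^(-5/2)

We need A² ∫|f|² 4πr² dr = 1, taking the integral from 0 to ∞.
The angular integral contributes 4π, leaving ∫₀^∞ r²|ψ|² dr.
Using ∫₀^∞ rⁿ e^(−αr) dr = n!/αⁿ⁺¹, with ψ = A·r·e^(−r/a), the integral evaluates to A²·[3·π·a^5].
Substituting a = 1.11 gives A² = 0.06297, so A = 0.2509.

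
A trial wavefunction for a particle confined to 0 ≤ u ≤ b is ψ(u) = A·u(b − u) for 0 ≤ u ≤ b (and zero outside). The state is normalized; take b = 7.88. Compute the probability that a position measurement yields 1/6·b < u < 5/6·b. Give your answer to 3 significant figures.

P ≈ 0.929

P = ∫_{1/6·b}^{5/6·b} |ψ(u)|² du.
With A² fixed by ∫|ψ|² = 1, i.e. A² = (b^5/30)^(−1), substitute and integrate.
Substituting t = u/b, A² and the length scale cancel in the ratio: P = ∫_{1/6}^{5/6} t^2·(1 - t)^2 dt / ∫_{0}^{1} t^2·(1 - t)^2 dt.
Using ∫ t^2·(1 - t)^2 dt = t^3·(6·t^2 - 15·t + 10)/30, the numerator is 301/9720 and the denominator is 1/30.
Evaluating gives P = 301/324.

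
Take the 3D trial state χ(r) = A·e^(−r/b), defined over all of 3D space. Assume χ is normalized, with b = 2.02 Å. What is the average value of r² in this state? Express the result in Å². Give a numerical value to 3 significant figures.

⟨r^2⟩ ≈ 12.2 Å^2

By definition ⟨r²⟩ = ∫ r^2 |χ(r)|² 4πr² dr.
Recall ∫₀^∞ r^m e^(−r/β) dr = m!·β^(m+1), evaluating both integrals, ⟨r²⟩ = 3·b^2.
Putting b = 2.02 gives 12.24.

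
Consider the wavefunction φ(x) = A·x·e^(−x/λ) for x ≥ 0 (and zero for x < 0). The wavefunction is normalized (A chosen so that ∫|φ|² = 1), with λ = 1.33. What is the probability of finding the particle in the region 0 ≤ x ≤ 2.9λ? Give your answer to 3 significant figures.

P ≈ 0.928

|φ|² is the probability density, so P = ∫_{0}^{2.9λ} |φ|² dx.
The normalization integral ∫|φ|²dx over the whole domain equals λ^3/4·A², and A² cancels in the ratio.
Let u = x/λ; then A² and the length scale cancel, so P = ∫_{0}^{2.9} u^2·e^(-2·u) du ÷ ∫_{0}^{∞} u^2·e^(-2·u) du.
With ∫ u^2·e^(-2·u) du = -(2·u^2 + 2·u + 1)·e^(-2·u)/4 + C, the region integral is 1/4 - 1181·e^(-29/5)/200 and the full one is 1/4.
The result is P = 0.9285.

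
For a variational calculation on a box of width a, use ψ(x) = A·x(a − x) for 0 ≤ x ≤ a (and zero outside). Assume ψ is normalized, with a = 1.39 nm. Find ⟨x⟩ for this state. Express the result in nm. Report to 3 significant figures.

By definition ⟨x⟩ = ∫ x |ψ(x)|² dx.
Since the A² factors cancel between numerator and denominator, ⟨x⟩ = a/2.
Putting a = 1.39 gives 0.6950.

⟨x⟩ ≈ 0.695 nm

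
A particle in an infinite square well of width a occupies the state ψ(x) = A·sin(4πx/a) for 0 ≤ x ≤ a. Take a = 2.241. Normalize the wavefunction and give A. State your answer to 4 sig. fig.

We need A² ∫|f|² dx = 1, taking the integral from 0 to a.
Using sin²θ = (1 − cos 2θ)/2, carrying out the integral gives A² · a/2.
Hence A² = 1/[a/2].
Plugging in a = 2.241 yields A = 0.94470.

A ≈ 0.9447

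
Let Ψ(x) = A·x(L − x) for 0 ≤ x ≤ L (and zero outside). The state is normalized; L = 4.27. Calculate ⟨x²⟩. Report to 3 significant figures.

⟨x^2⟩ ≈ 5.21

The expectation value is the |Ψ|²-weighted average of x^2: ∫ x^2|Ψ|² dx.
Expanding the polynomial and integrating term by term, the ratio of the moment integral to the normalization integral gives ⟨x²⟩ = 2·L^2/7.
Putting L = 4.27 gives 5.209.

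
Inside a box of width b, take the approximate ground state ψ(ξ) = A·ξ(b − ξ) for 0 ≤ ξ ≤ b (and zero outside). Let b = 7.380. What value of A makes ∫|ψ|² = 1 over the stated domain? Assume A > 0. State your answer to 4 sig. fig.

The normalization condition is ∫|ψ|² dξ = 1 from 0 to b.
With ψ = A·ξ(b − ξ), the integral evaluates to A²·[b^5/30].
So A² = (b^5/30)^(−1).
Plugging in b = 7.380 yields A = 0.037019.

A ≈ 0.03702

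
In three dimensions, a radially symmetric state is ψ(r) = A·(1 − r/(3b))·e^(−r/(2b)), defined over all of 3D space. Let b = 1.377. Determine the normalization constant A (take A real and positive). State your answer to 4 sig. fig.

A ≈ 0.2138

We need A² ∫|f|² 4πr² dr = 1, taking the integral from 0 to ∞.
(Spherical symmetry: dV = 4πr² dr.)
With ψ = A·(1 − r/(3b))·e^(−r/(2b)), the integral evaluates to A²·[8·π·b^3/3].
So A² = (8·π·b^3/3)^(−1).
Plugging in b = 1.377 yields A = 0.21382.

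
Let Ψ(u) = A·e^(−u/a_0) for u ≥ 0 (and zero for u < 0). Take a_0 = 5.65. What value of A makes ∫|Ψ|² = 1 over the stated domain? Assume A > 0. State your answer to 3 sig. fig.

A ≈ 0.595

Require ∫ |Ψ|² du = 1 over the whole domain.
With ∫₀^∞ u^0 e^(−αu) du = 0!/α^1, with Ψ = A·e^(−u/a_0), the integral evaluates to A²·[a_0/2].
So A² = (a_0/2)^(−1).
With a_0 = 5.65: A² = 0.3540 and A = 0.5950.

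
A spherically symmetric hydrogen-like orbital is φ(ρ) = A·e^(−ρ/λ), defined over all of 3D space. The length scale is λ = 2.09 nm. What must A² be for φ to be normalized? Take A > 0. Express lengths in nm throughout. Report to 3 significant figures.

A^2 ≈ 0.0349 nm^(-3)

The normalization condition is ∫|φ|² 4πρ² dρ = 1 from 0 to ∞.
With φ = A·e^(−ρ/λ), the integral evaluates to A²·[π·λ^3].
Hence A² = 1/[π·λ^3].
Substituting λ = 2.09 gives A² = 0.03487, so A = 0.1867.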